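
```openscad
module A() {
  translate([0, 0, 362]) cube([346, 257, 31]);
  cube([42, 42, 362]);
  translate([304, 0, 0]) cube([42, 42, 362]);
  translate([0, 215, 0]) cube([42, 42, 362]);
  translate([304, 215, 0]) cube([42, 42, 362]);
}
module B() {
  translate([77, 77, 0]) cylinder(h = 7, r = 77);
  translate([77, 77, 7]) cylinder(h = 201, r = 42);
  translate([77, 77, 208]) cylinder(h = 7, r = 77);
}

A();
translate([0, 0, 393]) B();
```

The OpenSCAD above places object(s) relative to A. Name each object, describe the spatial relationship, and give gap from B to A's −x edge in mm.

A is a stool. B is a spool. The spool is on top of the stool. The gap from the spool to the stool's −x edge is 0 mm.

The spool's min-x is at 0; the stool's min-x is 0; gap = 0 mm.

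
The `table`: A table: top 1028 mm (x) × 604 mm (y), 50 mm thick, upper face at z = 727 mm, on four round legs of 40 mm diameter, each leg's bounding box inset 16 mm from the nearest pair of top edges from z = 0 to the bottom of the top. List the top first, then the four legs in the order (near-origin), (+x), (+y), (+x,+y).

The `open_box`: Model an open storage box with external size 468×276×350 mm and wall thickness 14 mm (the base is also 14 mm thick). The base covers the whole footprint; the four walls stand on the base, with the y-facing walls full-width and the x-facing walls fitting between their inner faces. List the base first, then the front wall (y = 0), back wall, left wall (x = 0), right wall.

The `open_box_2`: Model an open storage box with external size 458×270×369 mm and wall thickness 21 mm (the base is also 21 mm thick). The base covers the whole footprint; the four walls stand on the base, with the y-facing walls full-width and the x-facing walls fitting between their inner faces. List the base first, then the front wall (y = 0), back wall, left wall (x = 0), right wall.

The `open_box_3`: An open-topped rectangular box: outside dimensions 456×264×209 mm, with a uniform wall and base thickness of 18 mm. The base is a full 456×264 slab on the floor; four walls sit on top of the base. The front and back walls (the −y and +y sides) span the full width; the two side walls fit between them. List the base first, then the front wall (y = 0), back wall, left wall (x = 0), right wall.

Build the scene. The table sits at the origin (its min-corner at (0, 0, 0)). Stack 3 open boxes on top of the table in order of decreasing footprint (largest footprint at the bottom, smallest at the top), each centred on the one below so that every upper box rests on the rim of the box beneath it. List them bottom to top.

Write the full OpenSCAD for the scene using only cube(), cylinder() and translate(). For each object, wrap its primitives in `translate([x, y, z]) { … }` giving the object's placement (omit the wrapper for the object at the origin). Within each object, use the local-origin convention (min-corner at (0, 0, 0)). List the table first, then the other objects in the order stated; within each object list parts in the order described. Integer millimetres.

translate([0, 0, 677]) cube([1028, 604, 50]);
translate([36, 36, 0]) cylinder(h = 677, r = 20);
translate([992, 36, 0]) cylinder(h = 677, r = 20);
translate([36, 568, 0]) cylinder(h = 677, r = 20);
translate([992, 568, 0]) cylinder(h = 677, r = 20);
translate([280, 164, 727]) {
  cube([468, 276, 14]);
  translate([0, 0, 14]) cube([468, 14, 336]);
  translate([0, 262, 14]) cube([468, 14, 336]);
  translate([0, 14, 14]) cube([14, 248, 336]);
  translate([454, 14, 14]) cube([14, 248, 336]);
}
translate([285, 167, 1077]) {
  cube([458, 270, 21]);
  translate([0, 0, 21]) cube([458, 21, 348]);
  translate([0, 249, 21]) cube([458, 21, 348]);
  translate([0, 21, 21]) cube([21, 228, 348]);
  translate([437, 21, 21]) cube([21, 228, 348]);
}
translate([286, 170, 1446]) {
  cube([456, 264, 18]);
  translate([0, 0, 18]) cube([456, 18, 191]);
  translate([0, 246, 18]) cube([456, 18, 191]);
  translate([0, 18, 18]) cube([18, 228, 191]);
  translate([438, 18, 18]) cube([18, 228, 191]);
}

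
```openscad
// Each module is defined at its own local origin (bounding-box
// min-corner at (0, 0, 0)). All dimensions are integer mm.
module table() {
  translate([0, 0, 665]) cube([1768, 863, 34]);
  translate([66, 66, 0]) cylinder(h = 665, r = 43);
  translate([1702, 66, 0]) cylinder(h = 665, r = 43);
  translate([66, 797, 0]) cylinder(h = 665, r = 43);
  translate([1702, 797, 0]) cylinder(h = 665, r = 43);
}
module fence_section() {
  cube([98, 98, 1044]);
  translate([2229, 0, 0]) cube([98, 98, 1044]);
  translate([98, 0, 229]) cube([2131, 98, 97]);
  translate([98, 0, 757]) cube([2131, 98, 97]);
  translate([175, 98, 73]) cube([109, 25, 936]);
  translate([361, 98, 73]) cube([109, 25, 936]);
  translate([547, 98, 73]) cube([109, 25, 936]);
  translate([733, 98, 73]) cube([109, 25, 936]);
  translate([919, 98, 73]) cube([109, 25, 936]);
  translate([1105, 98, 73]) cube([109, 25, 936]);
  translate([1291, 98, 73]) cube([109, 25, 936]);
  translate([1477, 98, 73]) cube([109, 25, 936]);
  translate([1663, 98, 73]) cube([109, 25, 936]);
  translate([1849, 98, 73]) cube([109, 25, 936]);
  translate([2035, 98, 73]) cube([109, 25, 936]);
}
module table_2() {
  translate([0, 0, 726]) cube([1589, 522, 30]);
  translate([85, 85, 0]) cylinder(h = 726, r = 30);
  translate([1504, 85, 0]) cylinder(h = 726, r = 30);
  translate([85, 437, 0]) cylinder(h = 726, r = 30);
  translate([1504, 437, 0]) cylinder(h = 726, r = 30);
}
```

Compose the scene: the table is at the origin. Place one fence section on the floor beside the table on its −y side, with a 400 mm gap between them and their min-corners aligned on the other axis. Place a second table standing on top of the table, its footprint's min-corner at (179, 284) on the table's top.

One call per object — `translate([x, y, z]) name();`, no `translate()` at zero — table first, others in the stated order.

table();
translate([0, -523, 0]) fence_section();
translate([179, 284, 699]) table_2();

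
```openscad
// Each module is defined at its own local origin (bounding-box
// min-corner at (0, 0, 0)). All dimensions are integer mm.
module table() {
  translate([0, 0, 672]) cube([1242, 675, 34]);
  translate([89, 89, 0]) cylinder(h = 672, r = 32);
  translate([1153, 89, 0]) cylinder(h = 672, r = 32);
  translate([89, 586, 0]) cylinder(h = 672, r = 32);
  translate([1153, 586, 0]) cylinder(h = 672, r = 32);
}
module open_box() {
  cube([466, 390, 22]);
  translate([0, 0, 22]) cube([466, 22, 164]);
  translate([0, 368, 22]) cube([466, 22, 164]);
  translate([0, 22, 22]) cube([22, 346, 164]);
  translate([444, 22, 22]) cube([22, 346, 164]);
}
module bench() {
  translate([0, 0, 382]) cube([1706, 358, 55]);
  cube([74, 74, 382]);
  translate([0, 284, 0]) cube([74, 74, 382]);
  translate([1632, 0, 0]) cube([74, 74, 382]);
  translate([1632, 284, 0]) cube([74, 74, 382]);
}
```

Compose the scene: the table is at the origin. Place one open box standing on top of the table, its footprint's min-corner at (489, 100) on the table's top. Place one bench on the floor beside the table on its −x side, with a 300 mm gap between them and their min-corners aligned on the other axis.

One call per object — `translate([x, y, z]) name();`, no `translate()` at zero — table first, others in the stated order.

table();
translate([489, 100, 706]) open_box();
translate([-2006, 0, 0]) bench();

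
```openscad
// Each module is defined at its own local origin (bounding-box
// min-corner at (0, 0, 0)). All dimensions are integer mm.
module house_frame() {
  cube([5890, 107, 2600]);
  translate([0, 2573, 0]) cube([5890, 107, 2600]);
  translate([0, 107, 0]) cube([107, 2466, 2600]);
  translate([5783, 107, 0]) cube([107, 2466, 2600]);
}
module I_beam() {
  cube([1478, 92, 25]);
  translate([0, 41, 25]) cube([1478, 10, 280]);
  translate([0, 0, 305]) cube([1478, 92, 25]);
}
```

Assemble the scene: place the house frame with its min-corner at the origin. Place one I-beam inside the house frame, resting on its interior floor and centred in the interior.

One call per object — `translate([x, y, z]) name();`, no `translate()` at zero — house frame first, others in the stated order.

house_frame();
translate([2206, 1294, 0]) I_beam();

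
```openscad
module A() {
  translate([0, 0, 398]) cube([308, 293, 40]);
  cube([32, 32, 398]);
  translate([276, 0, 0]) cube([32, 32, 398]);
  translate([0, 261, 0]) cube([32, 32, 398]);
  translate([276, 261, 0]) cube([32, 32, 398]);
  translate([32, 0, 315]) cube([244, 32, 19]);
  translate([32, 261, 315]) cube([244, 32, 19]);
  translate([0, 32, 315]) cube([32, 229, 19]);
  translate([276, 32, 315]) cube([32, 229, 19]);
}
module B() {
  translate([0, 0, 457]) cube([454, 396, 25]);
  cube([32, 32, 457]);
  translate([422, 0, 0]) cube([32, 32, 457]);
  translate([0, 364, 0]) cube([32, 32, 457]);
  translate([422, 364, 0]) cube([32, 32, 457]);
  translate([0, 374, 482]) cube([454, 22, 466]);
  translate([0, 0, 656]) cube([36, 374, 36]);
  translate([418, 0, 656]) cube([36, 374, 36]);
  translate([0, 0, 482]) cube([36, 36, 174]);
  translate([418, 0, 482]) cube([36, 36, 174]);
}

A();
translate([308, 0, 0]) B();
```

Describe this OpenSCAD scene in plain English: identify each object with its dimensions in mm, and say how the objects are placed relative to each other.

A is a simple wooden stool: a rectangular seat 308 mm (x) by 293 mm (y), 40 mm thick, top face at z = 438 mm, on four square legs, each 32×32 mm in cross-section. The legs rest on z = 0, each flush with a corner of the seat. Four stretchers, 32 mm wide and 19 mm tall, connect adjacent legs with their undersides at z = 315 mm, each running between the inner faces of the legs it joins and aligned with the legs' outer faces on the other axis.

B is a chair. The seat is a 454×396×25 mm slab with its top at z = 482 mm, on four 32×32 mm corner legs (flush with the seat edges, standing on z = 0). A flat backrest 22 mm thick, 466 mm tall, spans the full seat width and rises from the seat top along its +y edge, rear face flush with the rear of the seat. Two armrests of 36×36 mm section run along each side from the seat's front edge to the front of the backrest, top faces 210 mm above the seat top and outer faces flush with the seat's x-edges; a 36×36 mm post under the front of each armrest stands on the seat at the front corner.

The chair is against the stool's +x side, with their −y faces flush.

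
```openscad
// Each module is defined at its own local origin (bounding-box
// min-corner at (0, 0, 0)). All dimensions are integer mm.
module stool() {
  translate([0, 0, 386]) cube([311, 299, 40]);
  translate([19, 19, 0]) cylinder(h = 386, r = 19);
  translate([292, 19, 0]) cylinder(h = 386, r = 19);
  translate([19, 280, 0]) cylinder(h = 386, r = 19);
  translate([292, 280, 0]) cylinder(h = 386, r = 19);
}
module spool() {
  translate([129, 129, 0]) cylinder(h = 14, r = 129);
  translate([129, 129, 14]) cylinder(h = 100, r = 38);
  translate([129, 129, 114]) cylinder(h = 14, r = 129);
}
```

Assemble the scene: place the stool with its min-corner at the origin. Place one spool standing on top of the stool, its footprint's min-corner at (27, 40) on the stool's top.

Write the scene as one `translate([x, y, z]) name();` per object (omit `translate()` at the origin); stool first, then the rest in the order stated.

stool();
translate([27, 40, 426]) spool();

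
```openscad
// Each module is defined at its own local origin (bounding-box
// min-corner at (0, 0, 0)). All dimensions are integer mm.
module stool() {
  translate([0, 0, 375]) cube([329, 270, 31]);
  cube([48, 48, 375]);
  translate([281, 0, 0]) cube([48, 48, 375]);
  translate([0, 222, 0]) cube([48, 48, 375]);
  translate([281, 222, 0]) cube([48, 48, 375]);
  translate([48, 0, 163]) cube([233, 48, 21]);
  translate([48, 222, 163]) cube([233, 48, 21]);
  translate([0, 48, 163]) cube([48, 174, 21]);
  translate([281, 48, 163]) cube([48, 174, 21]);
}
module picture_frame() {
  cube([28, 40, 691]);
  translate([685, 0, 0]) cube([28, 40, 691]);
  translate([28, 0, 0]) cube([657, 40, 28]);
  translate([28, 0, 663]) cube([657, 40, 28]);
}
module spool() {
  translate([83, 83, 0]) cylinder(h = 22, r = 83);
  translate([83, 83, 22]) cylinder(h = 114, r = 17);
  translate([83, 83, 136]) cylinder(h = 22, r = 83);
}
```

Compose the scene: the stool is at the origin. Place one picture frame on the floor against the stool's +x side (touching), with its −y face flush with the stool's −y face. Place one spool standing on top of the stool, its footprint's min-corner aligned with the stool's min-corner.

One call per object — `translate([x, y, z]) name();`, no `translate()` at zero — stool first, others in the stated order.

stool();
translate([329, 0, 0]) picture_frame();
translate([0, 0, 406]) spool();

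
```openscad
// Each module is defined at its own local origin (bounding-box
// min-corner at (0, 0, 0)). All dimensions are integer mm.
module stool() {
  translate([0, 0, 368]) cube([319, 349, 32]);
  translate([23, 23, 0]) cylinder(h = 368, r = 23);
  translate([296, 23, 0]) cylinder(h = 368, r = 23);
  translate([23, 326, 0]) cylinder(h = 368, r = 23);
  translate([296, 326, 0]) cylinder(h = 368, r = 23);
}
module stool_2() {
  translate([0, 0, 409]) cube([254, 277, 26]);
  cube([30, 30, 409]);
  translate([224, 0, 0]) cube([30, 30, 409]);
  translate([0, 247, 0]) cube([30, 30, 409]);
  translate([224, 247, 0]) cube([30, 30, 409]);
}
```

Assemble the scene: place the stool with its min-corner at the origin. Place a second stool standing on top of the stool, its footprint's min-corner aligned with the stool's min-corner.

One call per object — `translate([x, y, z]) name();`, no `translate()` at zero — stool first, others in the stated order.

stool();
translate([0, 0, 400]) stool_2();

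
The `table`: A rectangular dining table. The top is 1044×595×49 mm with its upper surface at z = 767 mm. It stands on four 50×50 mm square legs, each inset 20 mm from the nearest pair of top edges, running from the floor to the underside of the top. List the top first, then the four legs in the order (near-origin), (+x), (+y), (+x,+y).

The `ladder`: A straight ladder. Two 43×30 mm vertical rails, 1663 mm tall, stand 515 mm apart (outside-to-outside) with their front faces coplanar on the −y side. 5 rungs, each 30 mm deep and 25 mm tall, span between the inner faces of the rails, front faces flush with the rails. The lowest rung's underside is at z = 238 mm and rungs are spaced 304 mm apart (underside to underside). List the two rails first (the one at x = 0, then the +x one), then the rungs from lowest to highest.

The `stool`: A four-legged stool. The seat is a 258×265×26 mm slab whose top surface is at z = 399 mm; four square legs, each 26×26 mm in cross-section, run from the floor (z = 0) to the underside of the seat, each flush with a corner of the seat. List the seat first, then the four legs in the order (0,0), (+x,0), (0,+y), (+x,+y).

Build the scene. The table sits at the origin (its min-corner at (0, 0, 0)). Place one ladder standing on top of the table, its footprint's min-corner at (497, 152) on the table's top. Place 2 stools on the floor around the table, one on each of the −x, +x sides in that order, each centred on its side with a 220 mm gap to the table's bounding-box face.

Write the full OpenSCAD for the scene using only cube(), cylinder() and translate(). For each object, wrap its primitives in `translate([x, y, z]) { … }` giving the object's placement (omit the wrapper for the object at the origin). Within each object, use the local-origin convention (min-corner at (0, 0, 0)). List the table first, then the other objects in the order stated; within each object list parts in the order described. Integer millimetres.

translate([0, 0, 718]) cube([1044, 595, 49]);
translate([20, 20, 0]) cube([50, 50, 718]);
translate([974, 20, 0]) cube([50, 50, 718]);
translate([20, 525, 0]) cube([50, 50, 718]);
translate([974, 525, 0]) cube([50, 50, 718]);
translate([497, 152, 767]) {
  cube([43, 30, 1663]);
  translate([472, 0, 0]) cube([43, 30, 1663]);
  translate([43, 0, 238]) cube([429, 30, 25]);
  translate([43, 0, 542]) cube([429, 30, 25]);
  translate([43, 0, 846]) cube([429, 30, 25]);
  translate([43, 0, 1150]) cube([429, 30, 25]);
  translate([43, 0, 1454]) cube([429, 30, 25]);
}
translate([-478, 165, 0]) {
  translate([0, 0, 373]) cube([258, 265, 26]);
  cube([26, 26, 373]);
  translate([232, 0, 0]) cube([26, 26, 373]);
  translate([0, 239, 0]) cube([26, 26, 373]);
  translate([232, 239, 0]) cube([26, 26, 373]);
}
translate([1264, 165, 0]) {
  translate([0, 0, 373]) cube([258, 265, 26]);
  cube([26, 26, 373]);
  translate([232, 0, 0]) cube([26, 26, 373]);
  translate([0, 239, 0]) cube([26, 26, 373]);
  translate([232, 239, 0]) cube([26, 26, 373]);
}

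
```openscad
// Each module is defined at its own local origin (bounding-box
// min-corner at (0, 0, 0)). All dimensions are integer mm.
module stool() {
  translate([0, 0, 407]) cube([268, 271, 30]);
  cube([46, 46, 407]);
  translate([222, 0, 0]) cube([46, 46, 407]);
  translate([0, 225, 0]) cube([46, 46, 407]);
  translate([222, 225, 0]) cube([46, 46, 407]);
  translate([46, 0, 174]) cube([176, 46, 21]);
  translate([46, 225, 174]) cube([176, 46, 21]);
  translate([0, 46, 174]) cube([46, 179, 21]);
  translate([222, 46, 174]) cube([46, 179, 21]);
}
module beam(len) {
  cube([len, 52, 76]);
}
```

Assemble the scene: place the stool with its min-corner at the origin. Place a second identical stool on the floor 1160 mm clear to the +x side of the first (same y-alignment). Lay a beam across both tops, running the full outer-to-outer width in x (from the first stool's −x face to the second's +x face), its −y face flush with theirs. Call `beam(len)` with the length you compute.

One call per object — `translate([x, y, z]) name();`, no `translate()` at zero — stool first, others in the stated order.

stool();
translate([1428, 0, 0]) stool();
translate([0, 0, 437]) beam(1696);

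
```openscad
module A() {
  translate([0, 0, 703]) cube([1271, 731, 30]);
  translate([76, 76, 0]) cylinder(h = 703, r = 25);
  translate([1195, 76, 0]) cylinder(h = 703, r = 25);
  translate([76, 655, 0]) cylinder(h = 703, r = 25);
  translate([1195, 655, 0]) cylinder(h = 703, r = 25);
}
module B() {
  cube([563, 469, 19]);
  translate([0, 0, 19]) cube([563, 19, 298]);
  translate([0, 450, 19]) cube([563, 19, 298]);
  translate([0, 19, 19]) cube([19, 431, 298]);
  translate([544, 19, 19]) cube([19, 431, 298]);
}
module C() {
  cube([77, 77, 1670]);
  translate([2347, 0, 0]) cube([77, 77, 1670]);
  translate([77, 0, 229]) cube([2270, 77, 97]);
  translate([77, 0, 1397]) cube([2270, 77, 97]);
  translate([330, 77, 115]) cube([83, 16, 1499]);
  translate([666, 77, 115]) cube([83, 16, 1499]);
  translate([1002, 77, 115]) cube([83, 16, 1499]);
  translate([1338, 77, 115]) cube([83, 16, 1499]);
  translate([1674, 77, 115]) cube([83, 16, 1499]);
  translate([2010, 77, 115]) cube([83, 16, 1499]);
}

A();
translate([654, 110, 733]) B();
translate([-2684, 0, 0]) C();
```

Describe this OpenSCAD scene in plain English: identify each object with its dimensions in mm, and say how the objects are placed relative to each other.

A is a table with a 1271×731 mm rectangular top, 30 mm thick, top surface at z = 733 mm, supported by four round legs of 50 mm diameter, each leg's bounding box inset 51 mm from the nearest pair of top edges, running from the floor.

B is an open-topped rectangular box: outside dimensions 563×469×317 mm, with a uniform wall and base thickness of 19 mm. The base is a full 563×469 slab on the floor; four walls sit on top of the base. The front and back walls (the −y and +y sides) span the full width; the two side walls fit between them.

C is a fence section. Two 77×77 mm posts, 1670 mm tall, stand on the floor with a clear span of 2270 mm between their inner faces. Two horizontal rails of 77×97 mm section span the gap between the posts with their undersides at z = 229 mm and z = 1397 mm, flush with the posts' −y face. 6 pickets, each 83 mm wide, 16 mm thick and 1499 mm tall, are fixed to the +y face of the rails with their bottoms at z = 115 mm, evenly spaced across the span with equal gaps (rounded down to the nearest mm) at the −x end and between each pair — any rounding remainder accumulates at the +x end.

The open box is on top of the table. The fence section is on the floor beside the table on its −x side.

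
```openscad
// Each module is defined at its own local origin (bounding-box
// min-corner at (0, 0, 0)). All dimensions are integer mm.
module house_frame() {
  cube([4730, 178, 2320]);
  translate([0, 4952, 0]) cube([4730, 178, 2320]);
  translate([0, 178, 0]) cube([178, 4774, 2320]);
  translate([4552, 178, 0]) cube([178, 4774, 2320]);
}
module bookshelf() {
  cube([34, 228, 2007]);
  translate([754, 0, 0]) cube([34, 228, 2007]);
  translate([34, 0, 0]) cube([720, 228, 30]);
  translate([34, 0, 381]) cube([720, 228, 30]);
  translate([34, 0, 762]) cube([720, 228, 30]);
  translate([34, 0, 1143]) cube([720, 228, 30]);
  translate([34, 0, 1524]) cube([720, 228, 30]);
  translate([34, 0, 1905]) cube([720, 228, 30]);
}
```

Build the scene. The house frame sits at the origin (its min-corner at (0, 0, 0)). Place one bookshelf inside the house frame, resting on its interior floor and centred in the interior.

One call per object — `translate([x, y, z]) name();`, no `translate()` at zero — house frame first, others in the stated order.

house_frame();
translate([1971, 2451, 0]) bookshelf();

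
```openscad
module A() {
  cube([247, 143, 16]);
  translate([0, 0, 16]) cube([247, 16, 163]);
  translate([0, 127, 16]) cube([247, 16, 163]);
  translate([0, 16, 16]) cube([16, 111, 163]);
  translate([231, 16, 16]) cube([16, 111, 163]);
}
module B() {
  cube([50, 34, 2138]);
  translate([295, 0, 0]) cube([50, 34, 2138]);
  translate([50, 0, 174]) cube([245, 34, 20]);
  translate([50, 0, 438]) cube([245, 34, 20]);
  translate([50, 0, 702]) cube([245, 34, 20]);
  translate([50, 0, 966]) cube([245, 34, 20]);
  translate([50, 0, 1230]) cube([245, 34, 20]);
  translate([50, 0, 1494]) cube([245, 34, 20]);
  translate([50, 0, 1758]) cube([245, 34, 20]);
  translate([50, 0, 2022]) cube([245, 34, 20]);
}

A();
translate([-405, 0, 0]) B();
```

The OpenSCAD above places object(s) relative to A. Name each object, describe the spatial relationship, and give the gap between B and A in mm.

A is an open box. B is a ladder. The ladder is on the floor beside the open box on its −x side. The gap between the ladder and the open box is 60 mm.

The ladder's nearest face is 60 mm from the open box's −x face.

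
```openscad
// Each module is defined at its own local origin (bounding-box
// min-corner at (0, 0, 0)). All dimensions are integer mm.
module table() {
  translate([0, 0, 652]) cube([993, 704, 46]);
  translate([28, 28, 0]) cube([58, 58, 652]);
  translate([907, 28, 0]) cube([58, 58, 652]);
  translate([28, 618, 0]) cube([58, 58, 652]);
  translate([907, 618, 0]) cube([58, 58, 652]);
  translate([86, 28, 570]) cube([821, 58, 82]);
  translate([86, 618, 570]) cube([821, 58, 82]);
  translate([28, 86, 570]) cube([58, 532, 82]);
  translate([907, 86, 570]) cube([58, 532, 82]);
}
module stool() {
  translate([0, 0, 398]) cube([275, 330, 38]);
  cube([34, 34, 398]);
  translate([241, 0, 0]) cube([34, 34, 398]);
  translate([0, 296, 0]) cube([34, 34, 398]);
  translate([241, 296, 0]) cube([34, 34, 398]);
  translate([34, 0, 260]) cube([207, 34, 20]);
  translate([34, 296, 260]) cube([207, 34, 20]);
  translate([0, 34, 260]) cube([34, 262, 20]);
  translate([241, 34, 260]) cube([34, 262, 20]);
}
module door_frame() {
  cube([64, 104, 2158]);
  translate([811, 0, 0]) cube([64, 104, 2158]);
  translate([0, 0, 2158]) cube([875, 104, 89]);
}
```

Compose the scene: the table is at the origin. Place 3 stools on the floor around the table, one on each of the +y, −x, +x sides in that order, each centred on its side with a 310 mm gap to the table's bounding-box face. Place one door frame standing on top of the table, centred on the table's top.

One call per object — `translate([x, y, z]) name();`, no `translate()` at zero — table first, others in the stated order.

table();
translate([359, 1014, 0]) stool();
translate([-585, 187, 0]) stool();
translate([1303, 187, 0]) stool();
translate([59, 300, 698]) door_frame();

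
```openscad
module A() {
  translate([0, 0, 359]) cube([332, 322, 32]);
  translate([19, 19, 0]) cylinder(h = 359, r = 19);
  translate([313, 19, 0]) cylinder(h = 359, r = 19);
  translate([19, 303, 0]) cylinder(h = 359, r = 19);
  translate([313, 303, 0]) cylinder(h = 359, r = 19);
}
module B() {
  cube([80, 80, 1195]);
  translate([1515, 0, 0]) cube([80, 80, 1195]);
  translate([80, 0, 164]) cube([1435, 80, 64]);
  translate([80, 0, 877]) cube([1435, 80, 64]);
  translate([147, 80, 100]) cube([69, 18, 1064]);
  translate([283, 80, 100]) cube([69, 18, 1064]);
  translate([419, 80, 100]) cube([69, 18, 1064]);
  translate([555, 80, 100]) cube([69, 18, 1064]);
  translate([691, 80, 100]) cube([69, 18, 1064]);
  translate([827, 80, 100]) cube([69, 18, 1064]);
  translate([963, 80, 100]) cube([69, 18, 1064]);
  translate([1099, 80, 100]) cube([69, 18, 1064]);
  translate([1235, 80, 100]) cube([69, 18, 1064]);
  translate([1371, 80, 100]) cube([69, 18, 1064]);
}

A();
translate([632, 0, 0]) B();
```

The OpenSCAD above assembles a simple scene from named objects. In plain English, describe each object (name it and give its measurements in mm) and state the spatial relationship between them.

A is a four-legged stool. The seat is a 332×322×32 mm slab whose top surface is at z = 391 mm; four round legs, each 38 mm in diameter, run from the floor (z = 0) to the underside of the seat, each leg's axis is inset half a diameter from the nearest pair of seat edges (so the leg's bounding box is flush with the corner).

B is a fence section. Two 80×80 mm posts, 1195 mm tall, stand on the floor with a clear span of 1435 mm between their inner faces. Two horizontal rails of 80×64 mm section span the gap between the posts with their undersides at z = 164 mm and z = 877 mm, flush with the posts' −y face. 10 pickets, each 69 mm wide, 18 mm thick and 1064 mm tall, are fixed to the +y face of the rails with their bottoms at z = 100 mm, evenly spaced across the span with equal gaps (rounded down to the nearest mm) at the −x end and between each pair — any rounding remainder accumulates at the +x end.

The fence section is on the floor beside the stool on its +x side.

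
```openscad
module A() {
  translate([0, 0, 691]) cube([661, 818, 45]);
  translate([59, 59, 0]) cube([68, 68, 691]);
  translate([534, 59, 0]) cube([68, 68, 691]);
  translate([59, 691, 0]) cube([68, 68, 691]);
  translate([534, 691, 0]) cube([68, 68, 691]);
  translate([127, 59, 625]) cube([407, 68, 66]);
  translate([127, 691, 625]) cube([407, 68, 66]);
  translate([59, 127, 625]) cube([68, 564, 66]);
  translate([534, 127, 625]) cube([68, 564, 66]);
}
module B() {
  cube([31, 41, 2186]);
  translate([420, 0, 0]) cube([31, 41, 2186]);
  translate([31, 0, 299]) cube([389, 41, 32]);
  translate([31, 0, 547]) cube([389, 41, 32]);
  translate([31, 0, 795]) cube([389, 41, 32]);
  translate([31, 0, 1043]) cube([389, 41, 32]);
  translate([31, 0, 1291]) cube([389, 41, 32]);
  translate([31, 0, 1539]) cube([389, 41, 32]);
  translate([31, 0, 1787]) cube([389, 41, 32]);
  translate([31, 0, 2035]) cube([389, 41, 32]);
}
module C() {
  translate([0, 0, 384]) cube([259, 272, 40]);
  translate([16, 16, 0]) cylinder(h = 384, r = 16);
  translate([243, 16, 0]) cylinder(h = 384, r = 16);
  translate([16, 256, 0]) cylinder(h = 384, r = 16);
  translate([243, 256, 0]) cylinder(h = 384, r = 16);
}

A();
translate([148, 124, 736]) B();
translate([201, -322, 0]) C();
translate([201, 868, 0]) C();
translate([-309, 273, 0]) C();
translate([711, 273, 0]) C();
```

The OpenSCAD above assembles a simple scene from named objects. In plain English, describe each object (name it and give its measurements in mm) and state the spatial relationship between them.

A is a table with a 661×818 mm rectangular top, 45 mm thick, top surface at z = 736 mm, supported by four 68×68 mm square legs, each inset 59 mm from the nearest pair of top edges, running from the floor. Four apron rails, 68 mm thick and 66 mm tall, run between adjacent legs with their top edges flush with the underside of the top and their outer faces flush with the legs' outer faces.

B is a straight ladder. Two 31×41 mm vertical rails, 2186 mm tall, stand 451 mm apart (outside-to-outside) with their front faces coplanar on the −y side. 8 rungs, each 41 mm deep and 32 mm tall, span between the inner faces of the rails, front faces flush with the rails. The lowest rung's underside is at z = 299 mm and rungs are spaced 248 mm apart (underside to underside).

C is a four-legged stool. The seat is 259×272 mm, 40 mm thick, top at z = 424 mm. It stands on four round legs, each 32 mm in diameter, from z = 0 to the seat underside, each leg's axis is inset half a diameter from the nearest pair of seat edges (so the leg's bounding box is flush with the corner).

The ladder is on top of the table. Four stools sit around the table at the −y, +y, −x, +x sides.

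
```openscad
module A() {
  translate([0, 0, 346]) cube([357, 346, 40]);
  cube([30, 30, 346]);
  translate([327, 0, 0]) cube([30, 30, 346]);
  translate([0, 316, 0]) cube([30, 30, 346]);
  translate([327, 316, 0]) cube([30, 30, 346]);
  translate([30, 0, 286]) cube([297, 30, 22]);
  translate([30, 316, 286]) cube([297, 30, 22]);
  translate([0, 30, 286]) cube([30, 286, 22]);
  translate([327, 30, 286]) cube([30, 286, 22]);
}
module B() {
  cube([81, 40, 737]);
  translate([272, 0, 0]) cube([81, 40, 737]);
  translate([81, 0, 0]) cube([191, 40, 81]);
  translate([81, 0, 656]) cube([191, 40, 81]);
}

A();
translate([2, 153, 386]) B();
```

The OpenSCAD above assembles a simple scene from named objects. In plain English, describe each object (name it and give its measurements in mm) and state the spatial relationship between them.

A is a four-legged stool. The seat is 357×346 mm, 40 mm thick, top at z = 386 mm. It stands on four square legs, each 30×30 mm in cross-section, from z = 0 to the seat underside, each flush with a corner of the seat. Four stretchers, 30 mm wide and 22 mm tall, connect adjacent legs with their undersides at z = 286 mm, each running between the inner faces of the legs it joins and aligned with the legs' outer faces on the other axis.

B is a rectangular picture frame lying in the x–z plane (depth along y). The opening is 191 mm wide (x) by 575 mm tall (z), surrounded by a border 81 mm wide on all four sides. The frame is 40 mm deep and is made of two full-height vertical stiles with two horizontal rails fitted between them.

The picture frame is on top of the stool, centred.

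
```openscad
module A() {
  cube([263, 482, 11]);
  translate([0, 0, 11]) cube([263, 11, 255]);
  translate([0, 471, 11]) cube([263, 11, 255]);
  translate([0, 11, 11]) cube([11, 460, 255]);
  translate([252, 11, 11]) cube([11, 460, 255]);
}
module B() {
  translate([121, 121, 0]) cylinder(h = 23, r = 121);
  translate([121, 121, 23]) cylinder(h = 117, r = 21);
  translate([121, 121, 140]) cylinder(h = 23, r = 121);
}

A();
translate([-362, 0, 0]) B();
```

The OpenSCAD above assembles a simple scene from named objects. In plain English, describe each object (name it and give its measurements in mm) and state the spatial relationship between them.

A is an open storage box with external size 263×482×266 mm and wall thickness 11 mm (the base is also 11 mm thick). The base covers the whole footprint; the four walls stand on the base, with the y-facing walls full-width and the x-facing walls fitting between their inner faces.

B is a spool: two coaxial disc flanges of radius 121 mm and thickness 23 mm, joined by a core cylinder of radius 21 mm and height 117 mm. The lower flange rests on z = 0 and the three cylinders share a vertical axis.

The spool is on the floor beside the open box on its −x side.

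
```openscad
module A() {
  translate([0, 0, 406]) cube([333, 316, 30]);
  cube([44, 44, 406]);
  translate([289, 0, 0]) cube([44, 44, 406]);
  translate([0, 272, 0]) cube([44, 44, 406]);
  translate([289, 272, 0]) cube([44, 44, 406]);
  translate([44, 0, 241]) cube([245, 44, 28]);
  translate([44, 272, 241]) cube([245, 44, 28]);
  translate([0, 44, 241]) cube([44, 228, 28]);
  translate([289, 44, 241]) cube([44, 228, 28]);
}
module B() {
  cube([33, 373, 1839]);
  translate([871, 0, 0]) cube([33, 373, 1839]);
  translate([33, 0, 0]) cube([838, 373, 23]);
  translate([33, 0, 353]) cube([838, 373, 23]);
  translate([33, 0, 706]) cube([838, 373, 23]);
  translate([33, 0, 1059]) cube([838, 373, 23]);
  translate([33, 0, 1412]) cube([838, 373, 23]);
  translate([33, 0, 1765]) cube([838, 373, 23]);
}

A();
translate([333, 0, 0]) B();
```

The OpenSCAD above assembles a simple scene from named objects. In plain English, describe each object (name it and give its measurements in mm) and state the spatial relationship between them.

A is a four-legged stool. The seat is 333×316 mm, 30 mm thick, top at z = 436 mm. It stands on four square legs, each 44×44 mm in cross-section, from z = 0 to the seat underside, each flush with a corner of the seat. Four stretchers, 44 mm wide and 28 mm tall, connect adjacent legs with their undersides at z = 241 mm, each running between the inner faces of the legs it joins and aligned with the legs' outer faces on the other axis.

B is a bookshelf 904 mm wide overall, 373 mm deep and 1839 mm tall. The two sides are 33 mm thick vertical panels. 6 horizontal shelves of 23 mm thickness span between the inner faces of the sides; the lowest shelf sits on the floor and shelves are stacked with a clear vertical gap of 330 mm between each pair.

The bookshelf is against the stool's +x side, with their −y faces flush.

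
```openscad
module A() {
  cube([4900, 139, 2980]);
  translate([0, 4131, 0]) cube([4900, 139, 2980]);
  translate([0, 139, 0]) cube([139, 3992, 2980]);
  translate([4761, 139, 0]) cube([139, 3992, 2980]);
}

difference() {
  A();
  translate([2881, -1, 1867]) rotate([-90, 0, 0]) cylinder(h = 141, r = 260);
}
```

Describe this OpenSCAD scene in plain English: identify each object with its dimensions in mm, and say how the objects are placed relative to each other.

A is a box-shaped house frame (walls only): outside footprint 4900×4270 mm, wall height 2980 mm, wall thickness 139 mm. The two y-facing walls run the full x-width; the two x-facing walls fit between the inner faces of the y-facing walls.

The house frame has a circular hole of radius 260 mm through its front wall, centred at (x = 2881, z = 1867).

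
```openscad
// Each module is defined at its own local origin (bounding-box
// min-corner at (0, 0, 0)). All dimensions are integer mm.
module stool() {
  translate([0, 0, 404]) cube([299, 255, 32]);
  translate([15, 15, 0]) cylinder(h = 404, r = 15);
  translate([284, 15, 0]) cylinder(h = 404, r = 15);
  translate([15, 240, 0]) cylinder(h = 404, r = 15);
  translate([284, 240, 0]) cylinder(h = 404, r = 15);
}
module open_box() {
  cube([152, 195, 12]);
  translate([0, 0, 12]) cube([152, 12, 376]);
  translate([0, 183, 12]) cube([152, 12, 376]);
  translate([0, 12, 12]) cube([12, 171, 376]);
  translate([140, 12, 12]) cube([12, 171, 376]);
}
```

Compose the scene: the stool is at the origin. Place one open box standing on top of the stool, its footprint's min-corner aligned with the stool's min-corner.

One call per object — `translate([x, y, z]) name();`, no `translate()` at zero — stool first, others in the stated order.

stool();
translate([0, 0, 436]) open_box();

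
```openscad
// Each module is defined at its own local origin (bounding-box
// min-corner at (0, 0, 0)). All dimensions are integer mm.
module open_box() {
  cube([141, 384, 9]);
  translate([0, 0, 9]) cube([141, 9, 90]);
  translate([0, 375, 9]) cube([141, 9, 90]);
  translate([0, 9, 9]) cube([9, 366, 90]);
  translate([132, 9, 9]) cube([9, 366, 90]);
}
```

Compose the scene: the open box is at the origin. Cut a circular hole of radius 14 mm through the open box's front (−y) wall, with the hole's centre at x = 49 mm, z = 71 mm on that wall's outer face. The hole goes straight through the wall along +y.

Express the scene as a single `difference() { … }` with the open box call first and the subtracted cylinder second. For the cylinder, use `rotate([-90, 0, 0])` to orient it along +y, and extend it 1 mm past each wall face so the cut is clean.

difference() {
  open_box();
  translate([49, -1, 71]) rotate([-90, 0, 0]) cylinder(h = 11, r = 14);
}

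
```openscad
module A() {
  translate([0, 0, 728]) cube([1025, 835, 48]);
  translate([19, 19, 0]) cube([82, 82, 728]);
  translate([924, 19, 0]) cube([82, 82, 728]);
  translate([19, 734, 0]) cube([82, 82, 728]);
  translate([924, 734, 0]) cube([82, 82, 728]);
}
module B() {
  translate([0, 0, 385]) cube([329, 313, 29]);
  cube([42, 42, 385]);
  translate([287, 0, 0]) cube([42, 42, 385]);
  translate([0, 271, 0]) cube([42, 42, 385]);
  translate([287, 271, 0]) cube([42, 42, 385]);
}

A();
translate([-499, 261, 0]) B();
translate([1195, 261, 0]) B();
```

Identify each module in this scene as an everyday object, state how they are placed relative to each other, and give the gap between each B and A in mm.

A is a table. B is a stool. Two stools sit around the table at the −x, +x sides. The gap between each stool and the table is 170 mm.

Each stool's nearest face is 170 mm from the table's bounding box.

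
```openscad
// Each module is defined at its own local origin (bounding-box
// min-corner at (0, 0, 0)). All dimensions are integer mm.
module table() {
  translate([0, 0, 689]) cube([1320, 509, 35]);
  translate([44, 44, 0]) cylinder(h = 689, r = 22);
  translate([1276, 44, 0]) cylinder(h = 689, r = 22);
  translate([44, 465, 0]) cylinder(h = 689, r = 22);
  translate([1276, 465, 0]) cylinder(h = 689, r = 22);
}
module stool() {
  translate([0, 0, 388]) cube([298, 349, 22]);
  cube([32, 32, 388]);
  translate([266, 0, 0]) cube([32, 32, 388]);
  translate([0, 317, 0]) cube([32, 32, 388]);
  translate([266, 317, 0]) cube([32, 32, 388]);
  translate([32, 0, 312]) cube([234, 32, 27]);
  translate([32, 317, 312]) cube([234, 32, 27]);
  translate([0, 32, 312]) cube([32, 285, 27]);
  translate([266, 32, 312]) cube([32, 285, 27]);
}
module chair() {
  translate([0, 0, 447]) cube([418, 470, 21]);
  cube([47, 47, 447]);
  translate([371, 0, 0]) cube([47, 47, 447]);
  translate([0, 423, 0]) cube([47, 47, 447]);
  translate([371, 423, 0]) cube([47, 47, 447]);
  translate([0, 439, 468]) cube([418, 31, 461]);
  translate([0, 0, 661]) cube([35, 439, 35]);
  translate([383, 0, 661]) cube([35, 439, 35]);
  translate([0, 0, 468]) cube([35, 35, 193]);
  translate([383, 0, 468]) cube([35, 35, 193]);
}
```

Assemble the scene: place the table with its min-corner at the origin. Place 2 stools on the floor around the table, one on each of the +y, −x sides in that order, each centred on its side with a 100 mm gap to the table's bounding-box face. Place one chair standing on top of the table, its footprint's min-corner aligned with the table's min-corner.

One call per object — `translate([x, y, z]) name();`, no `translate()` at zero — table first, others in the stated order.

table();
translate([511, 609, 0]) stool();
translate([-398, 80, 0]) stool();
translate([0, 0, 724]) chair();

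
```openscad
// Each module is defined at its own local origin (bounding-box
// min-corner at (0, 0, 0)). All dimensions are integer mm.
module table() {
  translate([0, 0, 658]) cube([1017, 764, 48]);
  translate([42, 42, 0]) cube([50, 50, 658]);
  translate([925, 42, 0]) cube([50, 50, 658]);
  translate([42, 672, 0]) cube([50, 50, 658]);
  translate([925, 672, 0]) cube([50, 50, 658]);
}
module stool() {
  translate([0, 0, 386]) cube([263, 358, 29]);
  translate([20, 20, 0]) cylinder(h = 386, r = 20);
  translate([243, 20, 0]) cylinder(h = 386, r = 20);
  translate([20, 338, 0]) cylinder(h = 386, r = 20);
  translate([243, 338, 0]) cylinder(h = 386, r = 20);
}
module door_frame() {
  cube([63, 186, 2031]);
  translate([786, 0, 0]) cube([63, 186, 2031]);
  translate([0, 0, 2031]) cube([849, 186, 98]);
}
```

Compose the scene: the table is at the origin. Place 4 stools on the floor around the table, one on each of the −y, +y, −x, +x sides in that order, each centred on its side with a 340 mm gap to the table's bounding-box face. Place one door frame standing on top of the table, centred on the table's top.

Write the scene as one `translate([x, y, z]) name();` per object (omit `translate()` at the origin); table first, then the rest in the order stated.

table();
translate([377, -698, 0]) stool();
translate([377, 1104, 0]) stool();
translate([-603, 203, 0]) stool();
translate([1357, 203, 0]) stool();
translate([84, 289, 706]) door_frame();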